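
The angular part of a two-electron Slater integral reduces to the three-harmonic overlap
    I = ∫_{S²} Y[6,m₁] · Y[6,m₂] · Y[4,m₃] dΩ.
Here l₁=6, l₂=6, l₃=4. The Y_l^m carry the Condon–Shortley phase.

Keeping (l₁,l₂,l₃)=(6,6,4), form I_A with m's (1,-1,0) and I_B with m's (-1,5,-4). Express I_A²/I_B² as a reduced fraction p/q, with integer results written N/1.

1024/1155

l's match ⇒ only the (l;m) 3-j factors differ between A and B.
A: triangle coeff Δ(6,6,4) = 1/15315300; Σ_t [1,5]: t=1:−1/2903040 t=2:+1/51840 t=3:−1/11520 t=4:+1/20736 t=5:−1/414720 = -1/45360; (3j)²=1024/153153 [(6 6 4; 1 -1 0)], sign=-1
B: triangle coeff Δ(6,6,4) = 1/15315300; Σ_t [7,7]: t=7:−1/2903040 = -1/2903040; (3j)²=5/663 [(6 6 4; -1 5 -4)], sign=-1
I_A²/I_B² = (1024/153153)/(5/663) = 1024/1155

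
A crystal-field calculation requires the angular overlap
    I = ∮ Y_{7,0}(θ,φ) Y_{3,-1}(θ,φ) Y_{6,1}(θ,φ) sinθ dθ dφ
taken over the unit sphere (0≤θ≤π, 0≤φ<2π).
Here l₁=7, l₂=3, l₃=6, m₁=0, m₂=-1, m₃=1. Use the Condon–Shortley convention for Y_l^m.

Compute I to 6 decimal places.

0.006417

m-sum 0 ✓  L=16 even ✓  4≤6≤10 ✓
Π(2lᵢ+1) = 15×7×13 = 1365
triangle coeff Δ(7,3,6) = 1/2042040
Σ_t [1,3]: t=1:−1/207360 t=2:+1/57600 t=3:−1/207360 = 1/129600
(3j)²=168/12155 [(7 3 6; 0 0 0)], sign=+1
Σ_t [0,2]: t=0:+1/1451520 t=1:−1/103680 t=2:+1/115200 = -1/3628800
(3j)²=1/36465 [(7 3 6; 0 -1 1)], sign=+1
⇒ 4πI² = 1176/2272985
I = (+1)√(1176/2272985/(4π)) = 0.00641653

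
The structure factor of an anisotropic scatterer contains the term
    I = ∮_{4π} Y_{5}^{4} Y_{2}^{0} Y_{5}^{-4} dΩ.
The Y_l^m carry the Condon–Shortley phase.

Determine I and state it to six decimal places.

-0.097044

Rules hold: Σm=0, L=12 even, 3≤5≤7.
N = 11·5·11 = 605
Δ = 2!·8!·2!/13! = 1/38610
Racah Σ t=0..2: t=0:+1/2880 t=1:−1/576 t=2:+1/2880 = -1/960
⇒ 3j(5 2 5; 0 0 0)² = 10/429, sgn +1
Racah Σ t=0..1: t=0:+1/20160 t=1:−1/40320 = 1/40320
⇒ 3j(5 2 5; 4 0 -4)² = 6/715, sgn -1
4πI² = N·(3j₀)²·(3jₘ)² = 20/169
I = -1·√(0.118343/4π) = -0.09704356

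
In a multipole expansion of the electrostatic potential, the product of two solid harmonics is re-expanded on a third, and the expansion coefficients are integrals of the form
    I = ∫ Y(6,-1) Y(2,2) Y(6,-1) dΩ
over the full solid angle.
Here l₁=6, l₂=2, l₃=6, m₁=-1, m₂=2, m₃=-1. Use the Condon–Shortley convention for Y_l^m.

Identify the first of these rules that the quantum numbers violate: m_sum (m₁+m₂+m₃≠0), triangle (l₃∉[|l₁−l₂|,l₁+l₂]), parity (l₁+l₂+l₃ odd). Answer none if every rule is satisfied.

none

azimuthal sum: -1 + 2 − 1 = 0  ✓
4 ≤ 6 ≤ 8 (triangle on l)  ✓
L = 6 + 2 + 6 = 14 (even)  ✓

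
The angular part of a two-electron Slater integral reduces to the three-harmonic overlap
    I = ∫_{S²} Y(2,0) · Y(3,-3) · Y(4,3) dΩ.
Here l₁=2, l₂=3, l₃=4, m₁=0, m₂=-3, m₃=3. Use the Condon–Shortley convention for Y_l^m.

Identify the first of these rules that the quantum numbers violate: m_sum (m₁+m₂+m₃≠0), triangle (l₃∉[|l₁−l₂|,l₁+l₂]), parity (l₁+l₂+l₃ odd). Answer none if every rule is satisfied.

parity

Σmᵢ = 0  ✓
l₃∈[|l₁−l₂|,l₁+l₂]=[1,5], have l₃=4  ✓
Σlᵢ = 9 ⇒ odd  ✗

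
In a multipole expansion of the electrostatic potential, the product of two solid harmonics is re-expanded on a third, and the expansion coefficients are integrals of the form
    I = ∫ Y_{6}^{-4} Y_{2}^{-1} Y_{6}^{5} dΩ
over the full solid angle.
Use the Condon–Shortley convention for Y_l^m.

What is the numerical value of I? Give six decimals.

-0.197649

Rules hold: Σm=0, L=14 even, 4≤6≤8.
N = 13·5·13 = 845
Δ = 2!·10!·2!/15! = 1/90090
Racah Σ t=0..2: t=0:+1/69120 t=1:−1/14400 t=2:+1/69120 = -7/172800
⇒ 3j(6 2 6; 0 0 0)² = 14/715, sgn -1
Racah Σ t=0..1: t=0:+1/7257600 t=1:−1/725760 = -1/806400
⇒ 3j(6 2 6; -4 -1 5)² = 27/910, sgn +1
4πI² = N·(3j₀)²·(3jₘ)² = 27/55
I = -1·√(0.490909/4π) = -0.19764945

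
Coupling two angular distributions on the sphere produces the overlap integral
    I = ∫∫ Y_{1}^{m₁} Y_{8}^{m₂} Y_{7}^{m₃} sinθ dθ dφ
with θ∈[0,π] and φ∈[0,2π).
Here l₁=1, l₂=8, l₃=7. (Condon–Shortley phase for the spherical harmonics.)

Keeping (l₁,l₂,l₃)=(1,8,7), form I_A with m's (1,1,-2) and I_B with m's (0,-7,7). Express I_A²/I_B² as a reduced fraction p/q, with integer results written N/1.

Shared (l₁,l₂,l₃)=(1,8,7): N and (l;000)² cancel in I_A²/I_B².
A: Δ = 2!·0!·14!/17! = 1/2040; Racah Σ t=0..0: t=0:+1/87091200 = 1/87091200; ⇒ 3j(1 8 7; 1 1 -2)² = 7/680, sgn -1
B: Δ = 2!·0!·14!/17! = 1/2040; Racah Σ t=1..1: t=1:−1/87178291200 = -1/87178291200; ⇒ 3j(1 8 7; 0 -7 7)² = 1/136, sgn -1
I_A²/I_B² = (7/680)/(1/136) = 7/5

7/5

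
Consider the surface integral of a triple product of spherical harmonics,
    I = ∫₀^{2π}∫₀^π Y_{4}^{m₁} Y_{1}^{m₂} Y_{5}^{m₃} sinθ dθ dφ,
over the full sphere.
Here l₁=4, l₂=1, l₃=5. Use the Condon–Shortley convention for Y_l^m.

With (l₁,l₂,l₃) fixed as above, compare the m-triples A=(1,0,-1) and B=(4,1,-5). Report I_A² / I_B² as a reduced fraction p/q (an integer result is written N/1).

Shared (l₁,l₂,l₃)=(4,1,5): N and (l;000)² cancel in I_A²/I_B².
A: Δ = 0!·8!·2!/11! = 1/495; Racah Σ t=0..0: t=0:+1/720 = 1/720; ⇒ 3j(4 1 5; 1 0 -1)² = 8/165, sgn +1
B: Δ = 0!·8!·2!/11! = 1/495; Racah Σ t=0..0: t=0:+1/80640 = 1/80640; ⇒ 3j(4 1 5; 4 1 -5)² = 1/11, sgn +1
I_A²/I_B² = (8/165)/(1/11) = 8/15

8/15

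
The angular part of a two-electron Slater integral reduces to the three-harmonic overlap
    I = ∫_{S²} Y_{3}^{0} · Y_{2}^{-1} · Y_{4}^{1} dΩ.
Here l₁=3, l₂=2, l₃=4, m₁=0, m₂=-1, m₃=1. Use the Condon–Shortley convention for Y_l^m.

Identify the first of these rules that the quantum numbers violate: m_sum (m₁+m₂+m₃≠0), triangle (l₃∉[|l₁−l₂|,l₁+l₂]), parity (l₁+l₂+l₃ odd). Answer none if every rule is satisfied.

parity

Σmᵢ = 0  ✓
l₃∈[|l₁−l₂|,l₁+l₂]=[1,5], have l₃=4  ✓
Σlᵢ = 9 ⇒ odd  ✗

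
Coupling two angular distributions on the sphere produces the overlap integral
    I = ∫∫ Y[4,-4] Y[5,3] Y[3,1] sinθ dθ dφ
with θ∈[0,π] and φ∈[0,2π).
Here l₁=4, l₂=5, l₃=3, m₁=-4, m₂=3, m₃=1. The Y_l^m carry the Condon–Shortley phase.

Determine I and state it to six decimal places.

Checks pass: Σm=0; 12 even; l₃=3∈[1,9].
(2·4+1)(2·5+1)(2·3+1) = 693
Δ: 6! 2! 4! / 13! → 1/180180
sum: t=2:+1/576 t=3:−1/144 t=4:+1/576 = -1/288
3j²(4 5 3; 0 0 0) = Δ·Π!·Σ² = 20/1001  (sign +1)
sum: t=6:+1/5760 = 1/5760
3j²(4 5 3; -4 3 1) = Δ·Π!·Σ² = 56/2145  (sign +1)
combine: 4πI² = 693·20/1001·56/2145 = 672/1859
take √, sign +1: I = 0.16960553

0.169606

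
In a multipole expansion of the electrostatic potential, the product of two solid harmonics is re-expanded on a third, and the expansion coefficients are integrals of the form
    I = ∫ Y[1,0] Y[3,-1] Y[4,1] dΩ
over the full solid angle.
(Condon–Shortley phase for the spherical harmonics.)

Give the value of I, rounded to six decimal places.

-0.238414

m-sum 0 ✓  L=8 even ✓  2≤4≤4 ✓
Π(2lᵢ+1) = 3×7×9 = 189
triangle coeff Δ(1,3,4) = 1/252
Σ_t [0,0]: t=0:+1/36 = 1/36
(3j)²=4/63 [(1 3 4; 0 0 0)], sign=+1
Σ_t [0,0]: t=0:+1/48 = 1/48
(3j)²=5/84 [(1 3 4; 0 -1 1)], sign=-1
⇒ 4πI² = 5/7
I = (-1)√(5/7/(4π)) = -0.23841361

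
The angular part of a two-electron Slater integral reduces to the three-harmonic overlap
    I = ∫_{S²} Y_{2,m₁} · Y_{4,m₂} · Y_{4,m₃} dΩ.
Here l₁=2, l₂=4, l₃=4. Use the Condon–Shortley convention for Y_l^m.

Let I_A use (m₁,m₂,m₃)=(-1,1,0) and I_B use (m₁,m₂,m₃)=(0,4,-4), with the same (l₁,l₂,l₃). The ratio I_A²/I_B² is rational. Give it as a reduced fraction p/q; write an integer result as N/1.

Same 2,4,4: normalisation and zero-m 3j drop out of the ratio.
A: Δ: 2! 2! 6! / 11! → 1/13860; sum: t=1:−1/96 t=2:+1/72 = 1/288; 3j²(2 4 4; -1 1 0) = Δ·Π!·Σ² = 1/462  (sign +1)
B: Δ: 2! 2! 6! / 11! → 1/13860; sum: t=2:+1/2880 = 1/2880; 3j²(2 4 4; 0 4 -4) = Δ·Π!·Σ² = 28/495  (sign +1)
I_A²/I_B² = (1/462)/(28/495) = 15/392

15/392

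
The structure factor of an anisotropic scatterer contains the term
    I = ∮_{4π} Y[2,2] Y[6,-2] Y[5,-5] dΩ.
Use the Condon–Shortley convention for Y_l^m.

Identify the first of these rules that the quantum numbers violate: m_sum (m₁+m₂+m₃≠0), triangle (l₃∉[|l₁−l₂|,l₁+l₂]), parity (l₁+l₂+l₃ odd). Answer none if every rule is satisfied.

m_sum

m₁+m₂+m₃ = 2 − 2 − 5 = -5  ✗
triangle: |2−6|=4 ≤ l₃=5 ≤ 2+6=8
parity: l₁+l₂+l₃ = 13 is odd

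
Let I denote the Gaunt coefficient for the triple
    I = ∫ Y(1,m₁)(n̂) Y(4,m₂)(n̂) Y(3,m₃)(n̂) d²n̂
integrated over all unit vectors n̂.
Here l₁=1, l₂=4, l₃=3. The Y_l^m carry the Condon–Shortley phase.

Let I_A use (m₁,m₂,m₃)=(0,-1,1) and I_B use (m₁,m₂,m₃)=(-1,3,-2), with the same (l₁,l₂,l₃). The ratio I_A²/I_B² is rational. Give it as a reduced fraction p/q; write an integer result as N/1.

Same 1,4,3: normalisation and zero-m 3j drop out of the ratio.
A: Δ: 2! 0! 6! / 9! → 1/252; sum: t=1:−1/48 = -1/48; 3j²(1 4 3; 0 -1 1) = Δ·Π!·Σ² = 5/84  (sign -1)
B: Δ: 2! 0! 6! / 9! → 1/252; sum: t=2:+1/240 = 1/240; 3j²(1 4 3; -1 3 -2) = Δ·Π!·Σ² = 1/12  (sign -1)
I_A²/I_B² = (5/84)/(1/12) = 5/7

5/7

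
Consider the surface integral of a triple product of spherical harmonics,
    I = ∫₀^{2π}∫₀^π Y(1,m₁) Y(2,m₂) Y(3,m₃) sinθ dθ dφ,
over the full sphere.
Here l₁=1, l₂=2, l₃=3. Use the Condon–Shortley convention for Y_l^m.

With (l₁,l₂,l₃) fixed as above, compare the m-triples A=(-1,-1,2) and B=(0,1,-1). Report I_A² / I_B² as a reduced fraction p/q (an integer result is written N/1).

Same 1,2,3: normalisation and zero-m 3j drop out of the ratio.
A: Δ: 0! 2! 4! / 7! → 1/105; sum: t=0:+1/12 = 1/12; 3j²(1 2 3; -1 -1 2) = Δ·Π!·Σ² = 2/21  (sign -1)
B: Δ: 0! 2! 4! / 7! → 1/105; sum: t=0:+1/6 = 1/6; 3j²(1 2 3; 0 1 -1) = Δ·Π!·Σ² = 8/105  (sign +1)
I_A²/I_B² = (2/21)/(8/105) = 5/4

5/4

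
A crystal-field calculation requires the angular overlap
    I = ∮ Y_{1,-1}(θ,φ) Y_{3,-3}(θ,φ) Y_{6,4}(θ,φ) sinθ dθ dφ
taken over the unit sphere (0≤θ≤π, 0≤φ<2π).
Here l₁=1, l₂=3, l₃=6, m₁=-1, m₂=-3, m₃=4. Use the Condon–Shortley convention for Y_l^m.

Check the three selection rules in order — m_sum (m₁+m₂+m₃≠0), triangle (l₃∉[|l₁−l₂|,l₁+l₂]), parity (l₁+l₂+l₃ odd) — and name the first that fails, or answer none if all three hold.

azimuthal sum: -1 − 3 + 4 = 0  ✓
2 ≤ 6 ≤ 4 (triangle on l)  ✗
L = 1 + 3 + 6 = 10 (even)

triangle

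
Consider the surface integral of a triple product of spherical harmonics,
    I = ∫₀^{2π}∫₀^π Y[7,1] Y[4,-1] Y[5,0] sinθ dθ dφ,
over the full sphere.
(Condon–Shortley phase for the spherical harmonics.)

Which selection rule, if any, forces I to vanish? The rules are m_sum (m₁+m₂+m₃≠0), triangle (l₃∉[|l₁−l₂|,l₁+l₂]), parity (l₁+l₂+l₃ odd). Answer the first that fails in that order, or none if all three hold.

m₁+m₂+m₃ = 1 − 1 + 0 = 0  ✓
triangle: |7−4|=3 ≤ l₃=5 ≤ 7+4=11  ✓
parity: l₁+l₂+l₃ = 16 is even  ✓

none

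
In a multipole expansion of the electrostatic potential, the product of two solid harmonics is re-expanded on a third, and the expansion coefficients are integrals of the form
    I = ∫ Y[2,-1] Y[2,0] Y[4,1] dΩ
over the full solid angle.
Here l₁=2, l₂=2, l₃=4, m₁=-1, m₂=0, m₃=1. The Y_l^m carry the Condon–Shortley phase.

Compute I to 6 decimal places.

-0.220728

m-sum 0 ✓  L=8 even ✓  0≤4≤4 ✓
Π(2lᵢ+1) = 5×5×9 = 225
triangle coeff Δ(2,2,4) = 1/630
Σ_t [0,0]: t=0:+1/16 = 1/16
(3j)²=2/35 [(2 2 4; 0 0 0)], sign=+1
Σ_t [0,0]: t=0:+1/24 = 1/24
(3j)²=1/21 [(2 2 4; -1 0 1)], sign=-1
⇒ 4πI² = 30/49
I = (-1)√(30/49/(4π)) = -0.22072812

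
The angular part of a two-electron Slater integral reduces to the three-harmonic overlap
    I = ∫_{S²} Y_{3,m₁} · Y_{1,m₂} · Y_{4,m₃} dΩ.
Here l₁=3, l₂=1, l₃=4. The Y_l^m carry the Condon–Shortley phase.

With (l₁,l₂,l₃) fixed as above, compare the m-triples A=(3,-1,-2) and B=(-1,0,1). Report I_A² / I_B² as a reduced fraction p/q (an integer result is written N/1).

1/15

Same 3,1,4: normalisation and zero-m 3j drop out of the ratio.
A: Δ: 0! 6! 2! / 9! → 1/252; sum: t=0:+1/1440 = 1/1440; 3j²(3 1 4; 3 -1 -2) = Δ·Π!·Σ² = 1/252  (sign +1)
B: Δ: 0! 6! 2! / 9! → 1/252; sum: t=0:+1/48 = 1/48; 3j²(3 1 4; -1 0 1) = Δ·Π!·Σ² = 5/84  (sign -1)
I_A²/I_B² = (1/252)/(5/84) = 1/15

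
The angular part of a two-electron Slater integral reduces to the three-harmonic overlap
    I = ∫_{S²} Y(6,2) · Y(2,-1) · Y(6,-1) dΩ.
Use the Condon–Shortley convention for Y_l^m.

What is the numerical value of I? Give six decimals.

0.088837

m-sum 0 ✓  L=14 even ✓  4≤6≤8 ✓
Π(2lᵢ+1) = 13×5×13 = 845
triangle coeff Δ(6,2,6) = 1/90090
Σ_t [0,2]: t=0:+1/69120 t=1:−1/14400 t=2:+1/69120 = -7/172800
(3j)²=14/715 [(6 2 6; 0 0 0)], sign=-1
Σ_t [0,1]: t=0:+1/34560 t=1:−1/60480 = 1/80640
(3j)²=6/1001 [(6 2 6; 2 -1 -1)], sign=-1
⇒ 4πI² = 12/121
I = (+1)√(12/121/(4π)) = 0.08883682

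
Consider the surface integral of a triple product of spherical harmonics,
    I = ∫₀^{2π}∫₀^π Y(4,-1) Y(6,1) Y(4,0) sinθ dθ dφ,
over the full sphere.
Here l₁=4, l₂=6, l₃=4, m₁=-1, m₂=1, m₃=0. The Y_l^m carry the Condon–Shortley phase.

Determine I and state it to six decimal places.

-0.103072

Rules hold: Σm=0, L=14 even, 2≤4≤10.
N = 9·13·9 = 1053
Δ = 6!·2!·6!/15! = 1/1261260
Racah Σ t=2..4: t=2:+1/4608 t=3:−1/1296 t=4:+1/4608 = -7/20736
⇒ 3j(4 6 4; 0 0 0)² = 20/1287, sgn -1
Racah Σ t=3..5: t=3:−1/3456 t=4:+1/1728 t=5:−1/11520 = 7/34560
⇒ 3j(4 6 4; -1 1 0)² = 7/858, sgn +1
4πI² = N·(3j₀)²·(3jₘ)² = 210/1573
I = -1·√(0.133503/4π) = -0.10307192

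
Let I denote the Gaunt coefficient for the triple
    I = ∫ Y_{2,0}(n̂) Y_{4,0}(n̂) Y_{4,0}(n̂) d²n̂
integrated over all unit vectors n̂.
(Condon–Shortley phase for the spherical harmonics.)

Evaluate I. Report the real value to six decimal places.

0.163840

Rules hold: Σm=0, L=10 even, 2≤4≤6.
N = 5·9·9 = 405
Δ = 2!·2!·6!/11! = 1/13860
Racah Σ t=0..2: t=0:+1/192 t=1:−1/36 t=2:+1/192 = -5/288
⇒ 3j(2 4 4; 0 0 0)² = 20/693, sgn -1
(m-triple is (0,0,0) — same symbol as above.)
4πI² = N·(3j₀)²·(3jₘ)² = 2000/5929
I = +1·√(0.337325/4π) = 0.16383977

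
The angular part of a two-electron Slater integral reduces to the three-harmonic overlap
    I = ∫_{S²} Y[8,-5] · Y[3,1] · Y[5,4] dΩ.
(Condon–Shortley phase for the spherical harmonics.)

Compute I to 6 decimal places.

Checks pass: Σm=0; 16 even; l₃=5∈[5,11].
(2·8+1)(2·3+1)(2·5+1) = 1309
Δ: 6! 10! 0! / 17! → 1/136136
sum: t=3:−1/518400 = -1/518400
3j²(8 3 5; 0 0 0) = Δ·Π!·Σ² = 56/2431  (sign +1)
sum: t=4:+1/17418240 = 1/17418240
3j²(8 3 5; -5 1 4) = Δ·Π!·Σ² = 15/952  (sign -1)
combine: 4πI² = 1309·56/2431·15/952 = 105/221
take √, sign -1: I = -0.19444357

-0.194444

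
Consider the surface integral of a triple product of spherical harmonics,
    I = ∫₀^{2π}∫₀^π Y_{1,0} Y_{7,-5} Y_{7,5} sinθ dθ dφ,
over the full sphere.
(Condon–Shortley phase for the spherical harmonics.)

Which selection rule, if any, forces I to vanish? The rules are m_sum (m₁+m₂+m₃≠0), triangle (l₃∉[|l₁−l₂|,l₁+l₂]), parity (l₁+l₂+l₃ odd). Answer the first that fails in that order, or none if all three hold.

parity

Σmᵢ = 0  ✓
l₃∈[|l₁−l₂|,l₁+l₂]=[6,8], have l₃=7  ✓
Σlᵢ = 15 ⇒ odd  ✗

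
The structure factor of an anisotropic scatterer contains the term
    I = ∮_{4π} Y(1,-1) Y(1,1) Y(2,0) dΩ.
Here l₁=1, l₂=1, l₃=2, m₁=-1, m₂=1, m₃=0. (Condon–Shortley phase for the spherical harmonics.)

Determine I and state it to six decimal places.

m-sum 0 ✓  L=4 even ✓  0≤2≤2 ✓
Π(2lᵢ+1) = 3×3×5 = 45
triangle coeff Δ(1,1,2) = 1/30
Σ_t [0,0]: t=0:+1/1 = 1/1
(3j)²=2/15 [(1 1 2; 0 0 0)], sign=+1
Σ_t [0,0]: t=0:+1/4 = 1/4
(3j)²=1/30 [(1 1 2; -1 1 0)], sign=+1
⇒ 4πI² = 1/5
I = (+1)√(1/5/(4π)) = 0.12615663

0.126157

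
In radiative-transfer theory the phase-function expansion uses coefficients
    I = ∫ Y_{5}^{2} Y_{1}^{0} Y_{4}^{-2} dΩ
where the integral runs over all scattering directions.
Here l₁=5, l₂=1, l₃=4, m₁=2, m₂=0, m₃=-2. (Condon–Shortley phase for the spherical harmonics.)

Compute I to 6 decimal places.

0.225034

Checks pass: Σm=0; 10 even; l₃=4∈[4,6].
(2·5+1)(2·1+1)(2·4+1) = 297
Δ: 2! 8! 0! / 11! → 1/495
sum: t=1:−1/576 = -1/576
3j²(5 1 4; 0 0 0) = Δ·Π!·Σ² = 5/99  (sign -1)
sum: t=1:−1/1440 = -1/1440
3j²(5 1 4; 2 0 -2) = Δ·Π!·Σ² = 7/165  (sign -1)
combine: 4πI² = 297·5/99·7/165 = 7/11
take √, sign +1: I = 0.22503380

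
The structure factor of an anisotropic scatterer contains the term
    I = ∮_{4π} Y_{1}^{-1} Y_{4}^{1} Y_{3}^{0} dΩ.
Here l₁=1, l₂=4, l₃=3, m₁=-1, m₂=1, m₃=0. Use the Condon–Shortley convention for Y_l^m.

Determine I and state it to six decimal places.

-0.194664

Checks pass: Σm=0; 8 even; l₃=3∈[3,5].
(2·1+1)(2·4+1)(2·3+1) = 189
Δ: 2! 0! 6! / 9! → 1/252
sum: t=1:−1/36 = -1/36
3j²(1 4 3; 0 0 0) = Δ·Π!·Σ² = 4/63  (sign +1)
sum: t=2:+1/72 = 1/72
3j²(1 4 3; -1 1 0) = Δ·Π!·Σ² = 5/126  (sign -1)
combine: 4πI² = 189·4/63·5/126 = 10/21
take √, sign -1: I = -0.19466390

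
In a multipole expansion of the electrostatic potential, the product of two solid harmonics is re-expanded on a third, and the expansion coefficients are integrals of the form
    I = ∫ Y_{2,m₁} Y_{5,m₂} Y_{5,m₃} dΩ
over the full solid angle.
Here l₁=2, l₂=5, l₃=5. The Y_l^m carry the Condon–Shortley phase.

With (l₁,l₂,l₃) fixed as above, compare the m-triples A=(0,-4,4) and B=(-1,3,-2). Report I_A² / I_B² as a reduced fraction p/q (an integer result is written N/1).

9/25

Shared (l₁,l₂,l₃)=(2,5,5): N and (l;000)² cancel in I_A²/I_B².
A: Δ = 2!·2!·8!/13! = 1/38610; Racah Σ t=0..1: t=0:+1/20160 t=1:−1/40320 = 1/40320; ⇒ 3j(2 5 5; 0 -4 4)² = 6/715, sgn -1
B: Δ = 2!·2!·8!/13! = 1/38610; Racah Σ t=1..2: t=1:−1/10080 t=2:+1/2880 = 1/4032; ⇒ 3j(2 5 5; -1 3 -2)² = 10/429, sgn -1
I_A²/I_B² = (6/715)/(10/429) = 9/25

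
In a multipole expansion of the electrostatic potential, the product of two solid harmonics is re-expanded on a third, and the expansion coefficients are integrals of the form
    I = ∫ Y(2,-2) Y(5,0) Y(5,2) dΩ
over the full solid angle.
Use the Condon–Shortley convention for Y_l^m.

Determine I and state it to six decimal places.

-0.191372

Rules hold: Σm=0, L=12 even, 3≤5≤7.
N = 5·11·11 = 605
Δ = 2!·2!·8!/13! = 1/38610
Racah Σ t=0..2: t=0:+1/2880 t=1:−1/576 t=2:+1/2880 = -1/960
⇒ 3j(2 5 5; 0 0 0)² = 10/429, sgn +1
Racah Σ t=2..2: t=2:+1/2880 = 1/2880
⇒ 3j(2 5 5; -2 0 2)² = 14/429, sgn -1
4πI² = N·(3j₀)²·(3jₘ)² = 700/1521
I = -1·√(0.460224/4π) = -0.19137248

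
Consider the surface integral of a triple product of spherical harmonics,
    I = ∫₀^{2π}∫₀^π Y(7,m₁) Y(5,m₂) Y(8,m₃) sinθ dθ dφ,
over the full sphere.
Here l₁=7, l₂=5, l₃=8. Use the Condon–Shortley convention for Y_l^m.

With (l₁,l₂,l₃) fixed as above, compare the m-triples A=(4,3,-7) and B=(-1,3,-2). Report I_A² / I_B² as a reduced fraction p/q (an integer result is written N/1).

l's match ⇒ only the (l;m) 3-j factors differ between A and B.
A: triangle coeff Δ(7,5,8) = 1/814773960; Σ_t [2,3]: t=2:+1/1045094400 t=3:−1/2612736000 = 1/1741824000; (3j)²=33/3230 [(7 5 8; 4 3 -7)], sign=-1
B: triangle coeff Δ(7,5,8) = 1/814773960; Σ_t [2,4]: t=2:+1/49766400 t=3:−1/10368000 t=4:+1/19906560 = -13/497664000; (3j)²=91/17765 [(7 5 8; -1 3 -2)], sign=-1
I_A²/I_B² = (33/3230)/(91/17765) = 363/182

363/182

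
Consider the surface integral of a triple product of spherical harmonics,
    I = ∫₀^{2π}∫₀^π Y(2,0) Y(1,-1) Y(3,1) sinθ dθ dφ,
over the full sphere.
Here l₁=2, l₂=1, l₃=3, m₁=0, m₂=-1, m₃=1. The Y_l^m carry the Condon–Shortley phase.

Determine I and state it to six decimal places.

m-sum 0 ✓  L=6 even ✓  1≤3≤3 ✓
Π(2lᵢ+1) = 5×3×7 = 105
triangle coeff Δ(2,1,3) = 1/105
Σ_t [0,0]: t=0:+1/4 = 1/4
(3j)²=3/35 [(2 1 3; 0 0 0)], sign=-1
Σ_t [0,0]: t=0:+1/8 = 1/8
(3j)²=2/35 [(2 1 3; 0 -1 1)], sign=+1
⇒ 4πI² = 18/35
I = (-1)√(18/35/(4π)) = -0.20230066

-0.202301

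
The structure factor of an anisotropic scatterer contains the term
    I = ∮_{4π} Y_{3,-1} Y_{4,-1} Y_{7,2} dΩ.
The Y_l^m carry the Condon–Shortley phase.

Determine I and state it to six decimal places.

m-sum 0 ✓  L=14 even ✓  1≤7≤7 ✓
Π(2lᵢ+1) = 7×9×15 = 945
triangle coeff Δ(3,4,7) = 1/45045
Σ_t [0,0]: t=0:+1/20736 = 1/20736
(3j)²=35/1287 [(3 4 7; 0 0 0)], sign=-1
Σ_t [0,0]: t=0:+1/34560 = 1/34560
(3j)²=4/143 [(3 4 7; -1 -1 2)], sign=-1
⇒ 4πI² = 14700/20449
I = (+1)√(14700/20449/(4π)) = 0.23917605

0.239176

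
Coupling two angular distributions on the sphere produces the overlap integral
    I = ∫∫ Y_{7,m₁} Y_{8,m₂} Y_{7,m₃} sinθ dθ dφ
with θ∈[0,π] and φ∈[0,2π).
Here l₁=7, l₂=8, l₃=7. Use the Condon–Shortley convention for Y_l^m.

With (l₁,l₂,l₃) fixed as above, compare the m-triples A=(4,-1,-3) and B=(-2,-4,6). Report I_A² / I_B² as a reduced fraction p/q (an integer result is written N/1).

572/7

Same 7,8,7: normalisation and zero-m 3j drop out of the ratio.
A: Δ: 8! 6! 8! / 23! → 1/22086194130; sum: t=0:+1/7315660800 t=1:−1/348364800 t=2:+1/124416000 t=3:−1/298598400 = 143/73156608000; 3j²(7 8 7; 4 -1 -3) = Δ·Π!·Σ² = 1716/260015  (sign +1)
B: Δ: 8! 6! 8! / 23! → 1/22086194130; sum: t=3:−1/2612736000 t=4:+1/2786918400 = -1/41803776000; 3j²(7 8 7; -2 -4 6) = Δ·Π!·Σ² = 3/37145  (sign +1)
I_A²/I_B² = (1716/260015)/(3/37145) = 572/7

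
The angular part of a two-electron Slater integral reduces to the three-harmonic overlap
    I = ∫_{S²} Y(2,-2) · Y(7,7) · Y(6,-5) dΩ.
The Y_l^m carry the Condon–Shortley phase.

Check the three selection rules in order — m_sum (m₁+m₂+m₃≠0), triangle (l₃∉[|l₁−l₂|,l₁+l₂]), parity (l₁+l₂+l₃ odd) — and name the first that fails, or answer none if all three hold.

parity

m₁+m₂+m₃ = -2 + 7 − 5 = 0  ✓
triangle: |2−7|=5 ≤ l₃=6 ≤ 2+7=9  ✓
parity: l₁+l₂+l₃ = 15 is odd  ✗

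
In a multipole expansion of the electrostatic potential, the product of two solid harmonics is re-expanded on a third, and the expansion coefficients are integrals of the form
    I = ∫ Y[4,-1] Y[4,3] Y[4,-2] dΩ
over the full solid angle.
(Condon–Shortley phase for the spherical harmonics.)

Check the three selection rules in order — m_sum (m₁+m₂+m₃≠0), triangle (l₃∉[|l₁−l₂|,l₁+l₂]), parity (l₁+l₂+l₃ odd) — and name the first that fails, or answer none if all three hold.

Σmᵢ = 0  ✓
l₃∈[|l₁−l₂|,l₁+l₂]=[0,8], have l₃=4  ✓
Σlᵢ = 12 ⇒ even  ✓

none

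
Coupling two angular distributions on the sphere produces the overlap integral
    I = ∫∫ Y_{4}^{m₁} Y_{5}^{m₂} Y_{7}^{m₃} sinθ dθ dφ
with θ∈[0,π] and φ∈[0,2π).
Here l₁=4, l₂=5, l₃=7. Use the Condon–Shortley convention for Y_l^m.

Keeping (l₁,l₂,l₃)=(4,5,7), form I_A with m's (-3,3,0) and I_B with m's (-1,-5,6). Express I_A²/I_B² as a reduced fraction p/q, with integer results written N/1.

Shared (l₁,l₂,l₃)=(4,5,7): N and (l;000)² cancel in I_A²/I_B².
A: Δ = 2!·6!·8!/17! = 1/6126120; Racah Σ t=1..2: t=1:−1/3628800 t=2:+1/345600 = 19/7257600; ⇒ 3j(4 5 7; -3 3 0)² = 2527/218790, sgn -1
B: Δ = 2!·6!·8!/17! = 1/6126120; Racah Σ t=0..0: t=0:+1/9676800 = 1/9676800; ⇒ 3j(4 5 7; -1 -5 6)² = 27/952, sgn -1
I_A²/I_B² = (2527/218790)/(27/952) = 70756/173745

70756/173745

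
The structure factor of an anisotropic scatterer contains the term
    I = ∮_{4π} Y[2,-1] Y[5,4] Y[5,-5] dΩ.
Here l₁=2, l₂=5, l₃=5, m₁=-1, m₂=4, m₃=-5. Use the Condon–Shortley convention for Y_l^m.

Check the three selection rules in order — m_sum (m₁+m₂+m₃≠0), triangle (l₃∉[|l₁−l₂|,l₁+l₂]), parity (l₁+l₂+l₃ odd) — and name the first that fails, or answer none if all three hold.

Σmᵢ = -2  ✗
l₃∈[|l₁−l₂|,l₁+l₂]=[3,7], have l₃=5
Σlᵢ = 12 ⇒ even

m_sum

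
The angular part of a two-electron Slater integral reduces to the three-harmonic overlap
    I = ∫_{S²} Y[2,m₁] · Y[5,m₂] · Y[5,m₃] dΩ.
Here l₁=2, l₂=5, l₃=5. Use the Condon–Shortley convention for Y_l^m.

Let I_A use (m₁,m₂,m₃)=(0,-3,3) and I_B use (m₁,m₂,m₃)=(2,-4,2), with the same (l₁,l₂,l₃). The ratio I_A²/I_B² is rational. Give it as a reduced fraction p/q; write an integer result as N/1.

1/72

l's match ⇒ only the (l;m) 3-j factors differ between A and B.
A: triangle coeff Δ(2,5,5) = 1/38610; Σ_t [0,2]: t=0:+1/5760 t=1:−1/5040 t=2:+1/161280 = -1/53760; (3j)²=1/4290 [(2 5 5; 0 -3 3)], sign=-1
B: triangle coeff Δ(2,5,5) = 1/38610; Σ_t [0,0]: t=0:+1/20160 = 1/20160; (3j)²=12/715 [(2 5 5; 2 -4 2)], sign=-1
I_A²/I_B² = (1/4290)/(12/715) = 1/72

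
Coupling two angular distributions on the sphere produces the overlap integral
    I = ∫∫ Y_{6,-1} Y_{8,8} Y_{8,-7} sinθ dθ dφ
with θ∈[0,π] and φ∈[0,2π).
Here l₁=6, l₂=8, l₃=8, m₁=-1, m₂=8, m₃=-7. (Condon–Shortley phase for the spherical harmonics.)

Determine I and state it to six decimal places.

0.150838

Checks pass: Σm=0; 22 even; l₃=8∈[2,14].
(2·6+1)(2·8+1)(2·8+1) = 3757
Δ: 6! 6! 10! / 23! → 1/13742520792
sum: t=0:+1/41803776000 t=1:−1/435456000 t=2:+1/39813120 t=3:−1/18662400 t=4:+1/39813120 t=5:−1/435456000 t=6:+1/41803776000 = -11/1393459200
3j²(6 8 8; 0 0 0) = Δ·Π!·Σ² = 600/96577  (sign -1)
sum: t=6:+1/313528320000 = 1/313528320000
3j²(6 8 8; -1 8 -7) = Δ·Π!·Σ² = 91/7429  (sign -1)
combine: 4πI² = 3757·600/96577·91/7429 = 54600/190969
take √, sign +1: I = 0.15083772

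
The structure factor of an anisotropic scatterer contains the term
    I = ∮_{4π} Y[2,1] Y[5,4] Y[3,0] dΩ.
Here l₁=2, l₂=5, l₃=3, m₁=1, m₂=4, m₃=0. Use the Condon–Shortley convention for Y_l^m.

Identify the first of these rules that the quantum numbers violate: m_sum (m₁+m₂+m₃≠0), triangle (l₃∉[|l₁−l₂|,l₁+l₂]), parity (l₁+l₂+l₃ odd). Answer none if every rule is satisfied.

Σmᵢ = 5  ✗
l₃∈[|l₁−l₂|,l₁+l₂]=[3,7], have l₃=3
Σlᵢ = 10 ⇒ even

m_sum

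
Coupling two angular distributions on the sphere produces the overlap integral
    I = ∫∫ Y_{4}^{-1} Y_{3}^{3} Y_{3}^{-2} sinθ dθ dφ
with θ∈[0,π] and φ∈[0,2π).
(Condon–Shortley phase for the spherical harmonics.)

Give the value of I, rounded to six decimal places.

0.140463

Rules hold: Σm=0, L=10 even, 1≤3≤7.
N = 9·7·7 = 441
Δ = 4!·4!·2!/11! = 1/34650
Racah Σ t=1..3: t=1:−1/72 t=2:+1/16 t=3:−1/72 = 5/144
⇒ 3j(4 3 3; 0 0 0)² = 2/77, sgn -1
Racah Σ t=4..4: t=4:+1/288 = 1/288
⇒ 3j(4 3 3; -1 3 -2)² = 5/231, sgn -1
4πI² = N·(3j₀)²·(3jₘ)² = 30/121
I = +1·√(0.247934/4π) = 0.14046335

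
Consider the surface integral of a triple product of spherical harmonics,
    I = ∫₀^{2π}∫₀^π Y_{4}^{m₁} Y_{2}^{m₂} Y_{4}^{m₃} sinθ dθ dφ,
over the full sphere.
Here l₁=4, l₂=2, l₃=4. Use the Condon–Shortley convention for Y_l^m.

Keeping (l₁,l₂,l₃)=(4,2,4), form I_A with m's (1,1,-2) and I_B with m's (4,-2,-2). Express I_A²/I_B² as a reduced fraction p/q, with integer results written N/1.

l's match ⇒ only the (l;m) 3-j factors differ between A and B.
A: triangle coeff Δ(4,2,4) = 1/13860; Σ_t [1,2]: t=1:−1/96 t=2:+1/240 = -1/160; (3j)²=27/1540 [(4 2 4; 1 1 -2)], sign=-1
B: triangle coeff Δ(4,2,4) = 1/13860; Σ_t [0,0]: t=0:+1/2880 = 1/2880; (3j)²=2/165 [(4 2 4; 4 -2 -2)], sign=+1
I_A²/I_B² = (27/1540)/(2/165) = 81/56

81/56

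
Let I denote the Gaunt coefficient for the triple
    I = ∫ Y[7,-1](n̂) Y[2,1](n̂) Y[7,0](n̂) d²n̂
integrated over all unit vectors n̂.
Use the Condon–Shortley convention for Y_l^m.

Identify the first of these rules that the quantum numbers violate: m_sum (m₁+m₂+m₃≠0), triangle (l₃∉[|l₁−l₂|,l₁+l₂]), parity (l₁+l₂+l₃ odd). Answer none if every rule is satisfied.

none

m₁+m₂+m₃ = -1 + 1 + 0 = 0  ✓
triangle: |7−2|=5 ≤ l₃=7 ≤ 7+2=9  ✓
parity: l₁+l₂+l₃ = 16 is even  ✓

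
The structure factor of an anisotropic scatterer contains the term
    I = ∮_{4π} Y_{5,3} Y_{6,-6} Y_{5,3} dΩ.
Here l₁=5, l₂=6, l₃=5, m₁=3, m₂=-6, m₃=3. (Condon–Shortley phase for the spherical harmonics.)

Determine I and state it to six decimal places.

0.186530

Rules hold: Σm=0, L=16 even, 1≤5≤11.
N = 11·13·11 = 1573
Δ = 6!·4!·6!/17! = 1/28588560
Racah Σ t=1..5: t=1:−1/345600 t=2:+1/13824 t=3:−1/5184 t=4:+1/13824 t=5:−1/345600 = -7/129600
⇒ 3j(5 6 5; 0 0 0)² = 80/7293, sgn +1
Racah Σ t=0..0: t=0:+1/2073600 = 1/2073600
⇒ 3j(5 6 5; 3 -6 3)² = 28/1105, sgn +1
4πI² = N·(3j₀)²·(3jₘ)² = 4928/11271
I = +1·√(0.437228/4π) = 0.18653022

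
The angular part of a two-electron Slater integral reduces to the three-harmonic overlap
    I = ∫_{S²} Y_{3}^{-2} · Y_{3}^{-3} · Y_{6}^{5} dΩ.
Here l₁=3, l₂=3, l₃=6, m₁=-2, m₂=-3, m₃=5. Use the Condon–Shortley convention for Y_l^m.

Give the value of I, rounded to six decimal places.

-0.254801

Rules hold: Σm=0, L=12 even, 0≤6≤6.
N = 7·7·13 = 637
Δ = 0!·6!·6!/13! = 1/12012
Racah Σ t=0..0: t=0:+1/1296 = 1/1296
⇒ 3j(3 3 6; 0 0 0)² = 100/3003, sgn +1
Racah Σ t=0..0: t=0:+1/86400 = 1/86400
⇒ 3j(3 3 6; -2 -3 5)² = 1/26, sgn -1
4πI² = N·(3j₀)²·(3jₘ)² = 350/429
I = -1·√(0.815851/4π) = -0.25480060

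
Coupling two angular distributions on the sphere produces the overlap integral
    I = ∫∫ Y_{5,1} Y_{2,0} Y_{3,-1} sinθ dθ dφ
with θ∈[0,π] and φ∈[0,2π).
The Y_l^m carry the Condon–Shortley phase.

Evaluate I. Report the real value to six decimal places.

-0.227318

Rules hold: Σm=0, L=10 even, 3≤3≤7.
N = 11·5·7 = 385
Δ = 4!·6!·0!/11! = 1/2310
Racah Σ t=2..2: t=2:+1/144 = 1/144
⇒ 3j(5 2 3; 0 0 0)² = 10/231, sgn -1
Racah Σ t=2..2: t=2:+1/192 = 1/192
⇒ 3j(5 2 3; 1 0 -1)² = 3/77, sgn +1
4πI² = N·(3j₀)²·(3jₘ)² = 50/77
I = -1·√(0.649351/4π) = -0.22731846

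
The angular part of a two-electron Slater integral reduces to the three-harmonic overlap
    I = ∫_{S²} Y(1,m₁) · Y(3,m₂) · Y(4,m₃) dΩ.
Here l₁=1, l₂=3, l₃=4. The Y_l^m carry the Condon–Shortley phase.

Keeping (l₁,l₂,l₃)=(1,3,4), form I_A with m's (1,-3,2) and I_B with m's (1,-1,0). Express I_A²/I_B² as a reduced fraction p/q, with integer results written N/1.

1/6

Shared (l₁,l₂,l₃)=(1,3,4): N and (l;000)² cancel in I_A²/I_B².
A: Δ = 0!·2!·6!/9! = 1/252; Racah Σ t=0..0: t=0:+1/1440 = 1/1440; ⇒ 3j(1 3 4; 1 -3 2)² = 1/252, sgn +1
B: Δ = 0!·2!·6!/9! = 1/252; Racah Σ t=0..0: t=0:+1/96 = 1/96; ⇒ 3j(1 3 4; 1 -1 0)² = 1/42, sgn +1
I_A²/I_B² = (1/252)/(1/42) = 1/6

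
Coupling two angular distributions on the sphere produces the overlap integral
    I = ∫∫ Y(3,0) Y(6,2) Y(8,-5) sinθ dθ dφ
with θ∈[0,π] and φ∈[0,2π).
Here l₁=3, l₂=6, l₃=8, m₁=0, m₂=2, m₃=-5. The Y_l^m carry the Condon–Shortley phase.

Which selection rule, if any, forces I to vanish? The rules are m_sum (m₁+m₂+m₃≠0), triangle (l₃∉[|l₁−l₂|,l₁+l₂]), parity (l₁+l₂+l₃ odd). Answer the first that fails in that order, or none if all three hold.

m_sum

Σmᵢ = -3  ✗
l₃∈[|l₁−l₂|,l₁+l₂]=[3,9], have l₃=8
Σlᵢ = 17 ⇒ odd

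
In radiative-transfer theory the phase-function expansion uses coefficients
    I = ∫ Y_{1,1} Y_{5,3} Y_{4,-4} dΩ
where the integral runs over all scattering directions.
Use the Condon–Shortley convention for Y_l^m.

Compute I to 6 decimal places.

Rules hold: Σm=0, L=10 even, 4≤4≤6.
N = 3·11·9 = 297
Δ = 2!·0!·8!/11! = 1/495
Racah Σ t=1..1: t=1:−1/576 = -1/576
⇒ 3j(1 5 4; 0 0 0)² = 5/99, sgn -1
Racah Σ t=0..0: t=0:+1/80640 = 1/80640
⇒ 3j(1 5 4; 1 3 -4)² = 1/495, sgn +1
4πI² = N·(3j₀)²·(3jₘ)² = 1/33
I = -1·√(0.030303/4π) = -0.04910640

-0.049106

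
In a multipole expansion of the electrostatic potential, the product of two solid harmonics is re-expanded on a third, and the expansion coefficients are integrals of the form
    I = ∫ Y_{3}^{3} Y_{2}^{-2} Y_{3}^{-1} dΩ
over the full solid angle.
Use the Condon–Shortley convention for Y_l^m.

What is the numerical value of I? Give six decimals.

0.132981

Rules hold: Σm=0, L=8 even, 1≤3≤5.
N = 7·5·7 = 245
Δ = 2!·4!·2!/9! = 1/3780
Racah Σ t=0..2: t=0:+1/24 t=1:−1/4 t=2:+1/24 = -1/6
⇒ 3j(3 2 3; 0 0 0)² = 4/105, sgn +1
Racah Σ t=0..0: t=0:+1/96 = 1/96
⇒ 3j(3 2 3; 3 -2 -1)² = 1/42, sgn +1
4πI² = N·(3j₀)²·(3jₘ)² = 2/9
I = +1·√(0.222222/4π) = 0.13298076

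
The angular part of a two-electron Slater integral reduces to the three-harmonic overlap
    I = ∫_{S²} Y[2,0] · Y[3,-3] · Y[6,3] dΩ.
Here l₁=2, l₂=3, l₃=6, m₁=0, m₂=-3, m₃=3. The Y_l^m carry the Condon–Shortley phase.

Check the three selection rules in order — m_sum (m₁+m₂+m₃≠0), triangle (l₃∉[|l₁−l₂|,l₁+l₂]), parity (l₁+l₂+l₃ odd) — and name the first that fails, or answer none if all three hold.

triangle

m₁+m₂+m₃ = 0 − 3 + 3 = 0  ✓
triangle: |2−3|=1 ≤ l₃=6 ≤ 2+3=5  ✗
parity: l₁+l₂+l₃ = 11 is odd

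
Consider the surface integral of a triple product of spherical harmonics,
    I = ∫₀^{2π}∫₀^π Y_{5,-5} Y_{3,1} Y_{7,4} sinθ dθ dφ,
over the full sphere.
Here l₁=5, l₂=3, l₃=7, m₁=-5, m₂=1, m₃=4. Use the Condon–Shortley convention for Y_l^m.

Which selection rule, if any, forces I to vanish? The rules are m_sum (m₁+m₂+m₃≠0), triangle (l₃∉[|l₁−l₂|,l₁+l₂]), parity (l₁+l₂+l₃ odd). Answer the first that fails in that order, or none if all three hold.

Σmᵢ = 0  ✓
l₃∈[|l₁−l₂|,l₁+l₂]=[2,8], have l₃=7  ✓
Σlᵢ = 15 ⇒ odd  ✗

parity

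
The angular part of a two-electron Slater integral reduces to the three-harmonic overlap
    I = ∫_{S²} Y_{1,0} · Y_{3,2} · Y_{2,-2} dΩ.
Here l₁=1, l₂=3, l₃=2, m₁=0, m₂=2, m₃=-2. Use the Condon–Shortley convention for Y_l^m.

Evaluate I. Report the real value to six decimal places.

0.184674

Rules hold: Σm=0, L=6 even, 2≤2≤4.
N = 3·7·5 = 105
Δ = 2!·0!·4!/7! = 1/105
Racah Σ t=1..1: t=1:−1/4 = -1/4
⇒ 3j(1 3 2; 0 0 0)² = 3/35, sgn -1
Racah Σ t=1..1: t=1:−1/24 = -1/24
⇒ 3j(1 3 2; 0 2 -2)² = 1/21, sgn -1
4πI² = N·(3j₀)²·(3jₘ)² = 3/7
I = +1·√(0.428571/4π) = 0.18467439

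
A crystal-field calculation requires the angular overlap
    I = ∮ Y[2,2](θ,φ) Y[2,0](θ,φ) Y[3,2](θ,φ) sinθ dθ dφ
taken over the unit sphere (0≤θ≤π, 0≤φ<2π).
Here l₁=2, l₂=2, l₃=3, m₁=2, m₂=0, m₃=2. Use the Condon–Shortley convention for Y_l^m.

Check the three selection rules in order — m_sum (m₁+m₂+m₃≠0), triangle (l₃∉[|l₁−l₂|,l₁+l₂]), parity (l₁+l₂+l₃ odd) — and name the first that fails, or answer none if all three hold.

m_sum

azimuthal sum: 2 + 0 + 2 = 4  ✗
0 ≤ 3 ≤ 4 (triangle on l)
L = 2 + 2 + 3 = 7 (odd)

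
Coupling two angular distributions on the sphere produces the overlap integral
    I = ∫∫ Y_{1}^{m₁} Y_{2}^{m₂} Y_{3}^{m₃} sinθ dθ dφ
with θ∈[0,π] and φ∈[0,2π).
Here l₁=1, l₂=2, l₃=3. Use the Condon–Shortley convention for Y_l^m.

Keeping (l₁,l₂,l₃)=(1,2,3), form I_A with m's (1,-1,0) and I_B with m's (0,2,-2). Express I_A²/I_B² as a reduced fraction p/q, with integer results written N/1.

3/5

l's match ⇒ only the (l;m) 3-j factors differ between A and B.
A: triangle coeff Δ(1,2,3) = 1/105; Σ_t [0,0]: t=0:+1/12 = 1/12; (3j)²=1/35 [(1 2 3; 1 -1 0)], sign=-1
B: triangle coeff Δ(1,2,3) = 1/105; Σ_t [0,0]: t=0:+1/24 = 1/24; (3j)²=1/21 [(1 2 3; 0 2 -2)], sign=-1
I_A²/I_B² = (1/35)/(1/21) = 3/5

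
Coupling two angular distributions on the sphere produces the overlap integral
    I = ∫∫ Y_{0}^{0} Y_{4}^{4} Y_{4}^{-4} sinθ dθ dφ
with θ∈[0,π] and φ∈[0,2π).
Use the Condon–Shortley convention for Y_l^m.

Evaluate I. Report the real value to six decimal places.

Rules hold: Σm=0, L=8 even, 4≤4≤4.
N = 1·9·9 = 81
Δ = 0!·0!·8!/9! = 1/9
Racah Σ t=0..0: t=0:+1/576 = 1/576
⇒ 3j(0 4 4; 0 0 0)² = 1/9, sgn +1
Racah Σ t=0..0: t=0:+1/40320 = 1/40320
⇒ 3j(0 4 4; 0 4 -4)² = 1/9, sgn +1
4πI² = N·(3j₀)²·(3jₘ)² = 1/1
I = +1·√(1/4π) = 0.28209479

0.282095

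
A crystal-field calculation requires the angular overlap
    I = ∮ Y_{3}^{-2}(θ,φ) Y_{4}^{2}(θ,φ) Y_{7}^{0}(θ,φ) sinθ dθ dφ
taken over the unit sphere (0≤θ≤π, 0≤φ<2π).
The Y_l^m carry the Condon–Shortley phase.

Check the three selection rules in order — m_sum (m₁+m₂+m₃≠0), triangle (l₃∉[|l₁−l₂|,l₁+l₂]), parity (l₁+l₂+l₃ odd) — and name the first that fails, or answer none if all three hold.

Σmᵢ = 0  ✓
l₃∈[|l₁−l₂|,l₁+l₂]=[1,7], have l₃=7  ✓
Σlᵢ = 14 ⇒ even  ✓

none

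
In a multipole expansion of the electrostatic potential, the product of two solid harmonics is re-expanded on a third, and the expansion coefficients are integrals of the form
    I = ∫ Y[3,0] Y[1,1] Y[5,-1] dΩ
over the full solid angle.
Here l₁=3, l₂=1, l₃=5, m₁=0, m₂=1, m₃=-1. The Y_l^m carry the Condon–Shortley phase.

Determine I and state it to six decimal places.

triangle: need 2≤l₃≤4, have 5; I=0

0.000000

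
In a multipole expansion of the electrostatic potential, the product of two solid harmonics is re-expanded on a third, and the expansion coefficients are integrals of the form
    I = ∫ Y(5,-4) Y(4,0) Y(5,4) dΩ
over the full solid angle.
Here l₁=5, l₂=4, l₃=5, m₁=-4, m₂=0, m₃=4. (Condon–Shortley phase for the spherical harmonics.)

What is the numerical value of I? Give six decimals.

m-sum 0 ✓  L=14 even ✓  1≤5≤9 ✓
Π(2lᵢ+1) = 11×9×11 = 1089
triangle coeff Δ(5,4,5) = 1/3153150
Σ_t [0,4]: t=0:+1/69120 t=1:−1/1728 t=2:+1/576 t=3:−1/1728 t=4:+1/69120 = 7/11520
(3j)²=2/143 [(5 4 5; 0 0 0)], sign=-1
Σ_t [3,4]: t=3:−1/25920 t=4:+1/69120 = -1/41472
(3j)²=2/143 [(5 4 5; -4 0 4)], sign=+1
⇒ 4πI² = 36/169
I = (-1)√(36/169/(4π)) = -0.13019760

-0.130198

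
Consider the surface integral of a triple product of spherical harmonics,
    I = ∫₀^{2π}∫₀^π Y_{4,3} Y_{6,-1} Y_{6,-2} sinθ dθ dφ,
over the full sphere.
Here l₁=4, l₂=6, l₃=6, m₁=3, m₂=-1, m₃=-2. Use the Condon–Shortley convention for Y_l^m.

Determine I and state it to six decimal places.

-0.039511

m-sum 0 ✓  L=16 even ✓  2≤6≤10 ✓
Π(2lᵢ+1) = 9×13×13 = 1521
triangle coeff Δ(4,6,6) = 1/15315300
Σ_t [0,4]: t=0:+1/829440 t=1:−1/25920 t=2:+1/9216 t=3:−1/25920 t=4:+1/829440 = 7/207360
(3j)²=28/2431 [(4 6 6; 0 0 0)], sign=+1
Σ_t [0,1]: t=0:+1/103680 t=1:−1/82944 = -1/414720
(3j)²=49/43758 [(4 6 6; 3 -1 -2)], sign=-1
⇒ 4πI² = 686/34969
I = (-1)√(686/34969/(4π)) = -0.03951077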